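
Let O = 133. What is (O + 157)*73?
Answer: 21170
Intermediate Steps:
(O + 157)*73 = (133 + 157)*73 = 290*73 = 21170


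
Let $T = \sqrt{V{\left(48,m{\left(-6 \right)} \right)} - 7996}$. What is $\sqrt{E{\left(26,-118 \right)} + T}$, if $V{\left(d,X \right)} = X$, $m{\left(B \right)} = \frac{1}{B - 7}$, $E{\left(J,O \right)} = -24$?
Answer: $\frac{\sqrt{-4056 + 13 i \sqrt{1351337}}}{13} \approx 5.856 + 7.635 i$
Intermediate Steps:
$m{\left(B \right)} = \frac{1}{-7 + B}$
$T = \frac{i \sqrt{1351337}}{13}$ ($T = \sqrt{\frac{1}{-7 - 6} - 7996} = \sqrt{\frac{1}{-13} - 7996} = \sqrt{- \frac{1}{13} - 7996} = \sqrt{- \frac{103949}{13}} = \frac{i \sqrt{1351337}}{13} \approx 89.421 i$)
$\sqrt{E{\left(26,-118 \right)} + T} = \sqrt{-24 + \frac{i \sqrt{1351337}}{13}}$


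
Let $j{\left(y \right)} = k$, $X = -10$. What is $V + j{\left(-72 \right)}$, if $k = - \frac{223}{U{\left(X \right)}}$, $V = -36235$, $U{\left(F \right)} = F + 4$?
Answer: $- \frac{217187}{6} \approx -36198.0$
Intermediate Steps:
$U{\left(F \right)} = 4 + F$
$k = \frac{223}{6}$ ($k = - \frac{223}{4 - 10} = - \frac{223}{-6} = - \frac{223 \left(-1\right)}{6} = \left(-1\right) \left(- \frac{223}{6}\right) = \frac{223}{6} \approx 37.167$)
$j{\left(y \right)} = \frac{223}{6}$
$V + j{\left(-72 \right)} = -36235 + \frac{223}{6} = - \frac{217187}{6}$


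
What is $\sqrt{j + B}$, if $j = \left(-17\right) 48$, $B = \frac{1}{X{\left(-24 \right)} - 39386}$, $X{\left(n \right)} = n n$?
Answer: $\frac{i \sqrt{1229072376410}}{38810} \approx 28.566 i$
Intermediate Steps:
$X{\left(n \right)} = n^{2}$
$B = - \frac{1}{38810}$ ($B = \frac{1}{\left(-24\right)^{2} - 39386} = \frac{1}{576 - 39386} = \frac{1}{-38810} = - \frac{1}{38810} \approx -2.5767 \cdot 10^{-5}$)
$j = -816$
$\sqrt{j + B} = \sqrt{-816 - \frac{1}{38810}} = \sqrt{- \frac{31668961}{38810}} = \frac{i \sqrt{1229072376410}}{38810}$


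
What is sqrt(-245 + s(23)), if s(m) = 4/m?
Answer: I*sqrt(129513)/23 ≈ 15.647*I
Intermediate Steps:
sqrt(-245 + s(23)) = sqrt(-245 + 4/23) = sqrt(-5631/23) = I*sqrt(129513)/23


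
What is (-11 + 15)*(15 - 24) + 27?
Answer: -9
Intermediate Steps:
(-11 + 15)*(15 - 24) + 27 = 4*(-9) + 27 = -36 + 27 = -9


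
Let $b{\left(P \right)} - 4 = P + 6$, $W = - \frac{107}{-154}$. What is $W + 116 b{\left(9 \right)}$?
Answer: $\frac{339523}{154} \approx 2204.7$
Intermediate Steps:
$W = \frac{107}{154}$ ($W = \left(-107\right) \left(- \frac{1}{154}\right) = \frac{107}{154} \approx 0.69481$)
$b{\left(P \right)} = 10 + P$ ($b{\left(P \right)} = 4 + \left(P + 6\right) = 4 + \left(6 + P\right) = 10 + P$)
$W + 116 b{\left(9 \right)} = \frac{107}{154} + 116 \left(10 + 9\right) = \frac{107}{154} + 116 \cdot 19 = \frac{107}{154} + 2204 = \frac{339523}{154}$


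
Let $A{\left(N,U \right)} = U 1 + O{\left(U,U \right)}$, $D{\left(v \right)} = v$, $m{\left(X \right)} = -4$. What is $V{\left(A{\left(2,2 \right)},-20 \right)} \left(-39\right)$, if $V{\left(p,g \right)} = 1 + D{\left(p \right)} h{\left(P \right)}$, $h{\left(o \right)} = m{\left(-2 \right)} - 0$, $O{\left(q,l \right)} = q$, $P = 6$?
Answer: $585$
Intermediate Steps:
$A{\left(N,U \right)} = 2 U$ ($A{\left(N,U \right)} = U 1 + U = U + U = 2 U$)
$h{\left(o \right)} = -4$ ($h{\left(o \right)} = -4 - 0 = -4 + 0 = -4$)
$V{\left(p,g \right)} = 1 - 4 p$ ($V{\left(p,g \right)} = 1 + p \left(-4\right) = 1 - 4 p$)
$V{\left(A{\left(2,2 \right)},-20 \right)} \left(-39\right) = \left(1 - 4 \cdot 2 \cdot 2\right) \left(-39\right) = \left(1 - 16\right) \left(-39\right) = \left(-15\right) \left(-39\right) = 585$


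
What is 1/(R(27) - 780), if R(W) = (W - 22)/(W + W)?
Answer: -54/42115 ≈ -0.0012822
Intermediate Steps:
R(W) = (-22 + W)/(2*W) (R(W) = (-22 + W)/((2*W)) = (-22 + W)*(1/(2*W)) = (-22 + W)/(2*W))
1/(R(27) - 780) = 1/((½)*(-22 + 27)/27 - 780) = 1/((½)*(1/27)*5 - 780) = 1/(5/54 - 780) = 1/(-42115/54) = -54/42115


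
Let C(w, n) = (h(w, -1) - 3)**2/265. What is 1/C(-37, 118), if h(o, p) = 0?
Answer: 265/9 ≈ 29.444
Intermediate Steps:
C(w, n) = 9/265 (C(w, n) = (0 - 3)**2/265 = (-3)**2*(1/265) = 9*(1/265) = 9/265)
1/C(-37, 118) = 1/(9/265) = 265/9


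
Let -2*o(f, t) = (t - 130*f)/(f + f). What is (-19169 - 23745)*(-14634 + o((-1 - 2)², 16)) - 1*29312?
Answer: 5639386787/9 ≈ 6.2660e+8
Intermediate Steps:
o(f, t) = -(t - 130*f)/(4*f) (o(f, t) = -(t - 130*f)/(2*(f + f)) = -(t - 130*f)/(2*(2*f)) = -(t - 130*f)*1/(2*f)/2 = -(t - 130*f)/(4*f))
(-19169 - 23745)*(-14634 + o((-1 - 2)², 16)) - 1*29312 = (-19169 - 23745)*(-14634 + (-1*16 + 130*(-1 - 2)²)/(4*((-1 - 2)²))) - 1*29312 = -42914*(-14634 + (-16 + 130*(-3)²)/(4*((-3)²))) - 29312 = -42914*(-14634 + (¼)*(-16 + 130*9)/9) - 29312 = -42914*(-14634 + (¼)*(⅑)*(-16 + 1170)) - 29312 = -42914*(-14634 + (¼)*(⅑)*1154) - 29312 = -42914*(-14634 + 577/18) - 29312 = -42914*(-262835/18) - 29312 = 5639650595/9 - 29312 = 5639386787/9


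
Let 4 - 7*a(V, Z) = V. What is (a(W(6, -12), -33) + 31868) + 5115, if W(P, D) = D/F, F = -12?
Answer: 258884/7 ≈ 36983.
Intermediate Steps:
W(P, D) = -D/12 (W(P, D) = D/(-12) = D*(-1/12) = -D/12)
a(V, Z) = 4/7 - V/7
(a(W(6, -12), -33) + 31868) + 5115 = ((4/7 - (-1)*(-12)/84) + 31868) + 5115 = ((4/7 - ⅐*1) + 31868) + 5115 = ((4/7 - ⅐) + 31868) + 5115 = (3/7 + 31868) + 5115 = 223079/7 + 5115 = 258884/7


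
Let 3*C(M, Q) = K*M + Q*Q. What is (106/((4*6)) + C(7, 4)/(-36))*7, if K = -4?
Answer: 1141/36 ≈ 31.694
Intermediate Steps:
C(M, Q) = -4*M/3 + Q²/3 (C(M, Q) = (-4*M + Q*Q)/3 = (-4*M + Q²)/3 = (Q² - 4*M)/3 = -4*M/3 + Q²/3)
(106/((4*6)) + C(7, 4)/(-36))*7 = (106/((4*6)) + (-4/3*7 + (⅓)*4²)/(-36))*7 = (106/24 + (-28/3 + (⅓)*16)*(-1/36))*7 = (106*(1/24) + (-28/3 + 16/3)*(-1/36))*7 = (53/12 - 4*(-1/36))*7 = (53/12 + ⅑)*7 = (163/36)*7 = 1141/36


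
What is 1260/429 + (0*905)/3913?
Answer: 420/143 ≈ 2.9371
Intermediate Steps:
1260/429 + (0*905)/3913 = 1260*(1/429) + 0*(1/3913) = 420/143 + 0 = 420/143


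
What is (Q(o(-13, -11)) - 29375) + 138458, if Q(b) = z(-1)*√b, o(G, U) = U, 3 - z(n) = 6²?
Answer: 109083 - 33*I*√11 ≈ 1.0908e+5 - 109.45*I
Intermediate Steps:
z(n) = -33 (z(n) = 3 - 1*6² = 3 - 1*36 = 3 - 36 = -33)
Q(b) = -33*√b
(Q(o(-13, -11)) - 29375) + 138458 = (-33*I*√11 - 29375) + 138458 = (-29375 - 33*I*√11) + 138458 = 109083 - 33*I*√11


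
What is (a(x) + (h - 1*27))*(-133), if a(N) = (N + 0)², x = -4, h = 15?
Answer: -532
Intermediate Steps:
a(N) = N²
(a(x) + (h - 1*27))*(-133) = ((-4)² + (15 - 1*27))*(-133) = (16 + (15 - 27))*(-133) = (16 - 12)*(-133) = 4*(-133) = -532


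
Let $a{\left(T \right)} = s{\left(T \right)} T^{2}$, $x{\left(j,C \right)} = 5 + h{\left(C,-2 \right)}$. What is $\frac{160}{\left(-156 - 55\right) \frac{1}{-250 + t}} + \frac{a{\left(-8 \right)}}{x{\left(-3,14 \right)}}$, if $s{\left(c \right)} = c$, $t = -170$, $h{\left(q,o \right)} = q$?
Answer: $\frac{1168768}{4009} \approx 291.54$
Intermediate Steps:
$x{\left(j,C \right)} = 5 + C$
$a{\left(T \right)} = T^{3}$ ($a{\left(T \right)} = T T^{2} = T^{3}$)
$\frac{160}{\left(-156 - 55\right) \frac{1}{-250 + t}} + \frac{a{\left(-8 \right)}}{x{\left(-3,14 \right)}} = \frac{160}{\left(-156 - 55\right) \frac{1}{-250 - 170}} + \frac{\left(-8\right)^{3}}{5 + 14} = \frac{160}{\left(-211\right) \frac{1}{-420}} - \frac{512}{19} = \frac{160}{\left(-211\right) \left(- \frac{1}{420}\right)} - \frac{512}{19} = \frac{160}{\frac{211}{420}} - \frac{512}{19} = 160 \cdot \frac{420}{211} - \frac{512}{19} = \frac{67200}{211} - \frac{512}{19} = \frac{1168768}{4009}$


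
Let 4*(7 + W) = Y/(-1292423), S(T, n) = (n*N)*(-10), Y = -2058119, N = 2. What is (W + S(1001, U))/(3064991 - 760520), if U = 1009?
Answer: -104358514285/11913405292932 ≈ -0.0087598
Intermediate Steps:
S(T, n) = -20*n (S(T, n) = (n*2)*(-10) = (2*n)*(-10) = -20*n)
W = -34129725/5169692 (W = -7 + (-2058119/(-1292423))/4 = -7 + (-2058119*(-1/1292423))/4 = -7 + (¼)*(2058119/1292423) = -7 + 2058119/5169692 = -34129725/5169692 ≈ -6.6019)
(W + S(1001, U))/(3064991 - 760520) = (-34129725/5169692 - 20*1009)/(3064991 - 760520) = (-34129725/5169692 - 20180)/2304471 = -104358514285/5169692*1/2304471 = -104358514285/11913405292932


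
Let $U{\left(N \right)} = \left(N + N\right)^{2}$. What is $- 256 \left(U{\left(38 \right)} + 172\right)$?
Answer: $-1522688$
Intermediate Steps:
$U{\left(N \right)} = 4 N^{2}$ ($U{\left(N \right)} = \left(2 N\right)^{2} = 4 N^{2}$)
$- 256 \left(U{\left(38 \right)} + 172\right) = - 256 \left(4 \cdot 38^{2} + 172\right) = - 256 \left(4 \cdot 1444 + 172\right) = - 256 \left(5776 + 172\right) = \left(-256\right) 5948 = -1522688$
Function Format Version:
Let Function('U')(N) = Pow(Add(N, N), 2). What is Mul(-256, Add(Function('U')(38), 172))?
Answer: -1522688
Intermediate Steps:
Function('U')(N) = Mul(4, Pow(N, 2)) (Function('U')(N) = Pow(Mul(2, N), 2) = Mul(4, Pow(N, 2)))
Mul(-256, Add(Function('U')(38), 172)) = Mul(-256, Add(Mul(4, Pow(38, 2)), 172)) = Mul(-256, Add(Mul(4, 1444), 172)) = Mul(-256, Add(5776, 172)) = Mul(-256, 5948) = -1522688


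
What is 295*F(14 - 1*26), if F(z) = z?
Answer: -3540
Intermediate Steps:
295*F(14 - 1*26) = 295*(14 - 1*26) = 295*(14 - 26) = 295*(-12) = -3540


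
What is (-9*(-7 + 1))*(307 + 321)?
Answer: 33912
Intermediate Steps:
(-9*(-7 + 1))*(307 + 321) = -9*(-6)*628 = 54*628 = 33912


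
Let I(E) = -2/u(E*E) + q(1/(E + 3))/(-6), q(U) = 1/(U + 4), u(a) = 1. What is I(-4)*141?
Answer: -1739/6 ≈ -289.83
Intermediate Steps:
q(U) = 1/(4 + U)
I(E) = -2 - 1/(6*(4 + 1/(3 + E))) (I(E) = -2/1 + 1/((4 + 1/(E + 3))*(-6)) = -2*1 - 1/6/(4 + 1/(3 + E)) = -2 - 1/(6*(4 + 1/(3 + E))))
I(-4)*141 = ((-159 - 49*(-4))/(6*(13 + 4*(-4))))*141 = ((-159 + 196)/(6*(13 - 16)))*141 = ((1/6)*37/(-3))*141 = ((1/6)*(-1/3)*37)*141 = -37/18*141 = -1739/6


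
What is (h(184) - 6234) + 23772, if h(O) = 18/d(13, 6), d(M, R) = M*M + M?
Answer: 1595967/91 ≈ 17538.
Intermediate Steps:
d(M, R) = M + M**2 (d(M, R) = M**2 + M = M + M**2)
h(O) = 9/91 (h(O) = 18/((13*(1 + 13))) = 18/((13*14)) = 18/182 = 18*(1/182) = 9/91)
(h(184) - 6234) + 23772 = (9/91 - 6234) + 23772 = -567285/91 + 23772 = 1595967/91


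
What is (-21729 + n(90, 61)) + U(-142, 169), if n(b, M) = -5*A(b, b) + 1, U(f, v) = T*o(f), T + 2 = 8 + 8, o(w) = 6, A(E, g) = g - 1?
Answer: -22089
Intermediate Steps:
A(E, g) = -1 + g
T = 14 (T = -2 + (8 + 8) = -2 + 16 = 14)
U(f, v) = 84 (U(f, v) = 14*6 = 84)
n(b, M) = 6 - 5*b (n(b, M) = -5*(-1 + b) + 1 = (5 - 5*b) + 1 = 6 - 5*b)
(-21729 + n(90, 61)) + U(-142, 169) = (-21729 + (6 - 5*90)) + 84 = (-21729 + (6 - 450)) + 84 = (-21729 - 444) + 84 = -22173 + 84 = -22089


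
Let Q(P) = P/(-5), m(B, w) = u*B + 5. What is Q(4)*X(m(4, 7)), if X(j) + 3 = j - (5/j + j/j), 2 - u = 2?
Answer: 0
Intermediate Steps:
u = 0 (u = 2 - 1*2 = 2 - 2 = 0)
m(B, w) = 5 (m(B, w) = 0*B + 5 = 0 + 5 = 5)
Q(P) = -P/5 (Q(P) = P*(-⅕) = -P/5)
X(j) = -4 + j - 5/j (X(j) = -3 + (j - (5/j + j/j)) = -3 + (j - (5/j + 1)) = -3 + (j - (1 + 5/j)) = -3 + (j + (-1 - 5/j)) = -3 + (-1 + j - 5/j) = -4 + j - 5/j)
Q(4)*X(m(4, 7)) = (-⅕*4)*(-4 + 5 - 5/5) = -4*(-4 + 5 - 5*⅕)/5 = -4*(-4 + 5 - 1)/5 = -⅘*0 = 0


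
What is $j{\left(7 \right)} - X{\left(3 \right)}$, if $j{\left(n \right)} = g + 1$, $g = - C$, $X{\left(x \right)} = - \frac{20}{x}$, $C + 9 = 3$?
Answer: $\frac{41}{3} \approx 13.667$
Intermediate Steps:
$C = -6$ ($C = -9 + 3 = -6$)
$g = 6$ ($g = \left(-1\right) \left(-6\right) = 6$)
$j{\left(n \right)} = 7$ ($j{\left(n \right)} = 6 + 1 = 7$)
$j{\left(7 \right)} - X{\left(3 \right)} = 7 - - \frac{20}{3} = 7 + \frac{20}{3} = \frac{41}{3}$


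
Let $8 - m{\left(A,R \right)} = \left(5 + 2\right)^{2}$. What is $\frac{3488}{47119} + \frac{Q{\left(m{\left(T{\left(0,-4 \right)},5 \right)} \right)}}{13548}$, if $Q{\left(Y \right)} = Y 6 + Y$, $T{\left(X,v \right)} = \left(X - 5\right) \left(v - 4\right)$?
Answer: $\frac{33732271}{638368212} \approx 0.052841$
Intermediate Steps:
$T{\left(X,v \right)} = \left(-5 + X\right) \left(-4 + v\right)$
$m{\left(A,R \right)} = -41$ ($m{\left(A,R \right)} = 8 - \left(5 + 2\right)^{2} = 8 - 7^{2} = 8 - 49 = -41$)
$Q{\left(Y \right)} = 7 Y$ ($Q{\left(Y \right)} = 6 Y + Y = 7 Y$)
$\frac{3488}{47119} + \frac{Q{\left(m{\left(T{\left(0,-4 \right)},5 \right)} \right)}}{13548} = \frac{3488}{47119} + \frac{7 \left(-41\right)}{13548} = 3488 \cdot \frac{1}{47119} - \frac{287}{13548} = \frac{3488}{47119} - \frac{287}{13548} = \frac{33732271}{638368212}$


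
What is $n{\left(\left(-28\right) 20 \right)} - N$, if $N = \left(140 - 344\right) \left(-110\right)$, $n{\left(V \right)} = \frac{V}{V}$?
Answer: $-22439$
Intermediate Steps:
$n{\left(V \right)} = 1$
$N = 22440$ ($N = \left(-204\right) \left(-110\right) = 22440$)
$n{\left(\left(-28\right) 20 \right)} - N = 1 - 22440 = -22439$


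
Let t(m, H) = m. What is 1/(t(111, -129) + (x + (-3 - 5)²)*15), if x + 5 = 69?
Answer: 1/2031 ≈ 0.00049237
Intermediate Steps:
x = 64 (x = -5 + 69 = 64)
1/(t(111, -129) + (x + (-3 - 5)²)*15) = 1/(111 + (64 + (-3 - 5)²)*15) = 1/(111 + (64 + (-8)²)*15) = 1/(111 + (64 + 64)*15) = 1/(111 + 128*15) = 1/(111 + 1920) = 1/2031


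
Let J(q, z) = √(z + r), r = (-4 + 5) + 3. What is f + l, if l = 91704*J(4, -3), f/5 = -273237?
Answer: -1274481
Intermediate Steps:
f = -1366185 (f = 5*(-273237) = -1366185)
r = 4 (r = 1 + 3 = 4)
J(q, z) = √(4 + z) (J(q, z) = √(z + 4) = √(4 + z))
l = 91704 (l = 91704*√(4 - 3) = 91704*√1 = 91704*1 = 91704)
f + l = -1366185 + 91704 = -1274481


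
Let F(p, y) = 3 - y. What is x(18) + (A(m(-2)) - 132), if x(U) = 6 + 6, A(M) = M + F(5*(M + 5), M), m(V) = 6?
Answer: -117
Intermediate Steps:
A(M) = 3 (A(M) = M + (3 - M) = 3)
x(U) = 12
x(18) + (A(m(-2)) - 132) = 12 + (3 - 132) = 12 - 129 = -117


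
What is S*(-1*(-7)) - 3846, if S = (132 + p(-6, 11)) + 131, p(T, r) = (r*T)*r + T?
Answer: -7129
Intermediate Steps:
p(T, r) = T + T*r**2 (p(T, r) = (T*r)*r + T = T*r**2 + T = T + T*r**2)
S = -469 (S = (132 - 6*(1 + 11**2)) + 131 = (132 - 6*(1 + 121)) + 131 = (132 - 6*122) + 131 = (132 - 732) + 131 = -600 + 131 = -469)
S*(-1*(-7)) - 3846 = -(-469)*(-7) - 3846 = -469*7 - 3846 = -3283 - 3846 = -7129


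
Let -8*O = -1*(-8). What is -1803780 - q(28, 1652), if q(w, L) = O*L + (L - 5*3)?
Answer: -1803765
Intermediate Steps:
O = -1 (O = -(-1)*(-8)/8 = -1/8*8 = -1)
q(w, L) = -15 (q(w, L) = -L + (L - 5*3) = -L + (L - 15) = -L + (-15 + L) = -15)
-1803780 - q(28, 1652) = -1803780 - 1*(-15) = -1803780 + 15 = -1803765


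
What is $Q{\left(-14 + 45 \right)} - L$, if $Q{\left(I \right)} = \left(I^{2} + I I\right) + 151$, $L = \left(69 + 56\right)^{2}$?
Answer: $-13552$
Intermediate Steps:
$L = 15625$ ($L = 125^{2} = 15625$)
$Q{\left(I \right)} = 151 + 2 I^{2}$ ($Q{\left(I \right)} = \left(I^{2} + I^{2}\right) + 151 = 2 I^{2} + 151 = 151 + 2 I^{2}$)
$Q{\left(-14 + 45 \right)} - L = \left(151 + 2 \left(-14 + 45\right)^{2}\right) - 15625 = \left(151 + 2 \cdot 31^{2}\right) - 15625 = \left(151 + 2 \cdot 961\right) - 15625 = \left(151 + 1922\right) - 15625 = 2073 - 15625 = -13552$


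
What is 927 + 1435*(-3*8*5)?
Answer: -171273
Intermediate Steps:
927 + 1435*(-3*8*5) = 927 + 1435*(-24*5) = 927 + 1435*(-120) = 927 - 172200 = -171273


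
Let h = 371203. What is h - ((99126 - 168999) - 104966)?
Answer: 546042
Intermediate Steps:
h - ((99126 - 168999) - 104966) = 371203 - ((99126 - 168999) - 104966) = 371203 - (-69873 - 104966) = 371203 - 1*(-174839) = 371203 + 174839 = 546042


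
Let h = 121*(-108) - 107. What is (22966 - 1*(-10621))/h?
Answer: -33587/13175 ≈ -2.5493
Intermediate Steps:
h = -13175 (h = -13068 - 107 = -13175)
(22966 - 1*(-10621))/h = (22966 - 1*(-10621))/(-13175) = (22966 + 10621)*(-1/13175) = 33587*(-1/13175) = -33587/13175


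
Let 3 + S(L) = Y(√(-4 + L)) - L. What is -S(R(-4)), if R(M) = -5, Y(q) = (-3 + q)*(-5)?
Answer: -17 + 15*I ≈ -17.0 + 15.0*I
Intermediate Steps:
Y(q) = 15 - 5*q
S(L) = 12 - L - 5*√(-4 + L) (S(L) = -3 + ((15 - 5*√(-4 + L)) - L) = -3 + (15 - L - 5*√(-4 + L)) = 12 - L - 5*√(-4 + L))
-S(R(-4)) = -(12 - 1*(-5) - 5*√(-4 - 5)) = -(12 + 5 - 15*I) = -(17 - 15*I) = -17 + 15*I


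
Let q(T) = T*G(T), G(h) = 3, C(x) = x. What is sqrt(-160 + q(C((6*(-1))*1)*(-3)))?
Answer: I*sqrt(106) ≈ 10.296*I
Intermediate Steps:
q(T) = 3*T (q(T) = T*3 = 3*T)
sqrt(-160 + q(C((6*(-1))*1)*(-3))) = sqrt(-160 + 3*(((6*(-1))*1)*(-3))) = sqrt(-160 + 3*(-6*1*(-3))) = sqrt(-160 + 3*(-6*(-3))) = sqrt(-160 + 3*18) = sqrt(-160 + 54) = sqrt(-106) = I*sqrt(106)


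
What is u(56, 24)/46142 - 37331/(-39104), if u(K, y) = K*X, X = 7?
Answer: 868927885/902168384 ≈ 0.96315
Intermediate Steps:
u(K, y) = 7*K (u(K, y) = K*7 = 7*K)
u(56, 24)/46142 - 37331/(-39104) = (7*56)/46142 - 37331/(-39104) = 392*(1/46142) - 37331*(-1/39104) = 196/23071 + 37331/39104 = 868927885/902168384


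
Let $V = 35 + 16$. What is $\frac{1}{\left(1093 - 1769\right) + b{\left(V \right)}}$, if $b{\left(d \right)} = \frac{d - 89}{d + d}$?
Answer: $- \frac{51}{34495} \approx -0.0014785$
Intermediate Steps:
$V = 51$
$b{\left(d \right)} = \frac{-89 + d}{2 d}$
$\frac{1}{\left(1093 - 1769\right) + b{\left(V \right)}} = \frac{1}{\left(1093 - 1769\right) + \frac{-89 + 51}{2 \cdot 51}} = \frac{1}{\left(1093 - 1769\right) + \frac{1}{2} \cdot \frac{1}{51} \left(-38\right)} = \frac{1}{-676 - \frac{19}{51}} = \frac{1}{- \frac{34495}{51}} = - \frac{51}{34495}$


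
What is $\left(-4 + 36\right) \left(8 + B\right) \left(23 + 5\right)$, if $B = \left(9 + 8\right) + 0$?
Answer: $22400$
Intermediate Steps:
$B = 17$ ($B = 17 + 0 = 17$)
$\left(-4 + 36\right) \left(8 + B\right) \left(23 + 5\right) = \left(-4 + 36\right) \left(8 + 17\right) \left(23 + 5\right) = 32 \cdot 25 \cdot 28 = 32 \cdot 700 = 22400$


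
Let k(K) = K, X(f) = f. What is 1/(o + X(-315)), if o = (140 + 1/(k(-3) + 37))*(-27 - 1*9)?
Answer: -17/91053 ≈ -0.00018670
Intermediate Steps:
o = -85698/17 (o = (140 + 1/(-3 + 37))*(-27 - 1*9) = (140 + 1/34)*(-27 - 9) = (140 + 1/34)*(-36) = (4761/34)*(-36) = -85698/17 ≈ -5041.1)
1/(o + X(-315)) = 1/(-85698/17 - 315) = 1/(-91053/17) = -17/91053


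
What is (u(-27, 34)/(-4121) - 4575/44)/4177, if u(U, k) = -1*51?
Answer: -18851331/757390348 ≈ -0.024890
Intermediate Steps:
u(U, k) = -51
(u(-27, 34)/(-4121) - 4575/44)/4177 = (-51/(-4121) - 4575/44)/4177 = (-51*(-1/4121) - 4575*1/44)*(1/4177) = (51/4121 - 4575/44)*(1/4177) = -18851331/181324*1/4177 = -18851331/757390348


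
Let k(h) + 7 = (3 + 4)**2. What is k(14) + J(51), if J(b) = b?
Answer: 93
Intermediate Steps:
k(h) = 42 (k(h) = -7 + (3 + 4)**2 = -7 + 7**2 = -7 + 49 = 42)
k(14) + J(51) = 42 + 51 = 93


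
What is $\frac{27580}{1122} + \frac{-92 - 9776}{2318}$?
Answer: $\frac{13214636}{650199} \approx 20.324$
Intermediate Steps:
$\frac{27580}{1122} + \frac{-92 - 9776}{2318} = 27580 \cdot \frac{1}{1122} + \left(-92 - 9776\right) \frac{1}{2318} = \frac{13790}{561} - \frac{4934}{1159} = \frac{13214636}{650199}$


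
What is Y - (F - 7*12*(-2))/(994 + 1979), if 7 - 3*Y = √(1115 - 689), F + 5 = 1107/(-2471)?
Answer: 5579887/2448761 - √426/3 ≈ -4.6013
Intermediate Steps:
F = -13462/2471 (F = -5 + 1107/(-2471) = -5 + 1107*(-1/2471) = -5 - 1107/2471 = -13462/2471 ≈ -5.4480)
Y = 7/3 - √426/3 (Y = 7/3 - √(1115 - 689)/3 = 7/3 - √426/3 ≈ -4.5466)
Y - (F - 7*12*(-2))/(994 + 1979) = (7/3 - √426/3) - (-13462/2471 - 7*12*(-2))/(994 + 1979) = (7/3 - √426/3) - (-13462/2471 - 84*(-2))/2973 = (7/3 - √426/3) - (-13462/2471 + 168)/2973 = (7/3 - √426/3) - 401666/(2471*2973) = (7/3 - √426/3) - 1*401666/7346283 = (7/3 - √426/3) - 401666/7346283 = 5579887/2448761 - √426/3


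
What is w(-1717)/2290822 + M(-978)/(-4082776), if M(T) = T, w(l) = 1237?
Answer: 1822704457/2338228270468 ≈ 0.00077952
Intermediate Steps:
w(-1717)/2290822 + M(-978)/(-4082776) = 1237/2290822 - 978/(-4082776) = 1237*(1/2290822) - 978*(-1/4082776) = 1237/2290822 + 489/2041388 = 1822704457/2338228270468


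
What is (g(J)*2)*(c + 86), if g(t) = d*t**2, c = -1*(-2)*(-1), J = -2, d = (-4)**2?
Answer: 10752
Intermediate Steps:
d = 16
c = -2 (c = 2*(-1) = -2)
g(t) = 16*t**2
(g(J)*2)*(c + 86) = ((16*(-2)**2)*2)*(-2 + 86) = ((16*4)*2)*84 = (64*2)*84 = 128*84 = 10752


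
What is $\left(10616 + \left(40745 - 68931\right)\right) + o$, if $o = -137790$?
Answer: $-155360$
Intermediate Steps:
$\left(10616 + \left(40745 - 68931\right)\right) + o = \left(10616 + \left(40745 - 68931\right)\right) - 137790 = \left(10616 - 28186\right) - 137790 = -17570 - 137790 = -155360$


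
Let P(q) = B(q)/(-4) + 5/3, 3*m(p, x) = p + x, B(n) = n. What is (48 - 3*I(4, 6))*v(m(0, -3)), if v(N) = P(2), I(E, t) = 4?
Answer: 42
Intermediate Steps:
m(p, x) = p/3 + x/3 (m(p, x) = (p + x)/3 = p/3 + x/3)
P(q) = 5/3 - q/4 (P(q) = q/(-4) + 5/3 = q*(-¼) + 5*(⅓) = -q/4 + 5/3 = 5/3 - q/4)
v(N) = 7/6 (v(N) = 5/3 - ¼*2 = 5/3 - ½ = 7/6)
(48 - 3*I(4, 6))*v(m(0, -3)) = (48 - 3*4)*(7/6) = (48 - 12)*(7/6) = 36*(7/6) = 42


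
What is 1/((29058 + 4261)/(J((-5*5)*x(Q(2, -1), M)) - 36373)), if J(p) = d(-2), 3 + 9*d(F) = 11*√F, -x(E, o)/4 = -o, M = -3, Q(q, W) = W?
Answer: -9920/9087 + I*√2/27261 ≈ -1.0917 + 5.1877e-5*I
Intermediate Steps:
x(E, o) = 4*o (x(E, o) = -(-4)*o = 4*o)
d(F) = -⅓ + 11*√F/9 (d(F) = -⅓ + (11*√F)/9 = -⅓ + 11*√F/9)
J(p) = -⅓ + 11*I*√2/9 (J(p) = -⅓ + 11*√(-2)/9 = -⅓ + 11*(I*√2)/9 = -⅓ + 11*I*√2/9)
1/((29058 + 4261)/(J((-5*5)*x(Q(2, -1), M)) - 36373)) = 1/((29058 + 4261)/((-⅓ + 11*I*√2/9) - 36373)) = 1/(33319/(-109120/3 + 11*I*√2/9)) = -9920/9087 + I*√2/27261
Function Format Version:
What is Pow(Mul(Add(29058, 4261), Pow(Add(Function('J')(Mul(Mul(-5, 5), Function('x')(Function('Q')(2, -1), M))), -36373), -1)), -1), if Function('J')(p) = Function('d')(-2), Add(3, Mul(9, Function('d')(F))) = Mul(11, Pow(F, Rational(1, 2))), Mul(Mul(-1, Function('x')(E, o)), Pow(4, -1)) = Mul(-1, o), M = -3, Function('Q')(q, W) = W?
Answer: Add(Rational(-9920, 9087), Mul(Rational(1, 27261), I, Pow(2, Rational(1, 2)))) ≈ Add(-1.0917, Mul(5.1877e-5, I))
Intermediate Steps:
Function('x')(E, o) = Mul(4, o) (Function('x')(E, o) = Mul(-4, Mul(-1, o)) = Mul(4, o))
Function('d')(F) = Add(Rational(-1, 3), Mul(Rational(11, 9), Pow(F, Rational(1, 2)))) (Function('d')(F) = Add(Rational(-1, 3), Mul(Rational(1, 9), Mul(11, Pow(F, Rational(1, 2))))) = Add(Rational(-1, 3), Mul(Rational(11, 9), Pow(F, Rational(1, 2)))))
Function('J')(p) = Add(Rational(-1, 3), Mul(Rational(11, 9), I, Pow(2, Rational(1, 2)))) (Function('J')(p) = Add(Rational(-1, 3), Mul(Rational(11, 9), Pow(-2, Rational(1, 2)))) = Add(Rational(-1, 3), Mul(Rational(11, 9), Mul(I, Pow(2, Rational(1, 2))))) = Add(Rational(-1, 3), Mul(Rational(11, 9), I, Pow(2, Rational(1, 2)))))
Pow(Mul(Add(29058, 4261), Pow(Add(Function('J')(Mul(Mul(-5, 5), Function('x')(Function('Q')(2, -1), M))), -36373), -1)), -1) = Pow(Mul(Add(29058, 4261), Pow(Add(Add(Rational(-1, 3), Mul(Rational(11, 9), I, Pow(2, Rational(1, 2)))), -36373), -1)), -1) = Pow(Mul(33319, Pow(Add(Rational(-109120, 3), Mul(Rational(11, 9), I, Pow(2, Rational(1, 2)))), -1)), -1) = Add(Rational(-9920, 9087), Mul(Rational(1, 27261), I, Pow(2, Rational(1, 2))))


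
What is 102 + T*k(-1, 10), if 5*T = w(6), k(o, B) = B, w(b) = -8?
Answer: 86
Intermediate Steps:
T = -8/5 (T = (⅕)*(-8) = -8/5 ≈ -1.6000)
102 + T*k(-1, 10) = 102 - 8/5*10 = 102 - 16 = 86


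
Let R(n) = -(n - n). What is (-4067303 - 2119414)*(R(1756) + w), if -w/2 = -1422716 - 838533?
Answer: -27979415259066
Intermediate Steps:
w = 4522498 (w = -2*(-1422716 - 838533) = -2*(-2261249) = 4522498)
R(n) = 0 (R(n) = -1*0 = 0)
(-4067303 - 2119414)*(R(1756) + w) = (-4067303 - 2119414)*(0 + 4522498) = -6186717*4522498 = -27979415259066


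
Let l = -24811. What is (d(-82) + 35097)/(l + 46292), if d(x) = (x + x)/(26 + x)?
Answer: 491399/300734 ≈ 1.6340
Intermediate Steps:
d(x) = 2*x/(26 + x) (d(x) = (2*x)/(26 + x) = 2*x/(26 + x))
(d(-82) + 35097)/(l + 46292) = (2*(-82)/(26 - 82) + 35097)/(-24811 + 46292) = (2*(-82)/(-56) + 35097)/21481 = (2*(-82)*(-1/56) + 35097)*(1/21481) = (41/14 + 35097)*(1/21481) = (491399/14)*(1/21481) = 491399/300734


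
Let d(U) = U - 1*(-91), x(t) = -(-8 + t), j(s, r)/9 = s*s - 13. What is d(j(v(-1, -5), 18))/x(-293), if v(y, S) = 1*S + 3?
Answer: 10/301 ≈ 0.033223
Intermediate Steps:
v(y, S) = 3 + S (v(y, S) = S + 3 = 3 + S)
j(s, r) = -117 + 9*s² (j(s, r) = 9*(s*s - 13) = 9*(s² - 13) = 9*(-13 + s²) = -117 + 9*s²)
x(t) = 8 - t
d(U) = 91 + U (d(U) = U + 91 = 91 + U)
d(j(v(-1, -5), 18))/x(-293) = (91 + (-117 + 9*(3 - 5)²))/(8 - 1*(-293)) = (91 + (-117 + 9*(-2)²))/(8 + 293) = (91 + (-117 + 9*4))/301 = (91 + (-117 + 36))*(1/301) = (91 - 81)*(1/301) = 10*(1/301) = 10/301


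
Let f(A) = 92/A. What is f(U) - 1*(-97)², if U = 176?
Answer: -413973/44 ≈ -9408.5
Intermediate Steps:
f(U) - 1*(-97)² = 92/176 - 1*(-97)² = 92*(1/176) - 1*9409 = 23/44 - 9409 = -413973/44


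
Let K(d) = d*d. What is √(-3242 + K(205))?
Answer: √38783 ≈ 196.93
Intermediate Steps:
K(d) = d²
√(-3242 + K(205)) = √(-3242 + 205²) = √(-3242 + 42025) = √38783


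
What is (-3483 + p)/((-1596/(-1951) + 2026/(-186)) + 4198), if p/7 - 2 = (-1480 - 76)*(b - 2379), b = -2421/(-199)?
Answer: 930701284748367/151214086021 ≈ 6154.9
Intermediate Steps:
b = 2421/199 (b = -2421*(-1/199) = 2421/199 ≈ 12.166)
p = 5130134786/199 (p = 14 + 7*((-1480 - 76)*(2421/199 - 2379)) = 14 + 7*(-1556*(-471000/199)) = 14 + 7*(732876000/199) = 14 + 5130132000/199 = 5130134786/199 ≈ 2.5780e+7)
(-3483 + p)/((-1596/(-1951) + 2026/(-186)) + 4198) = (-3483 + 5130134786/199)/((-1596/(-1951) + 2026/(-186)) + 4198) = 5129441669/(199*((-1596*(-1/1951) + 2026*(-1/186)) + 4198)) = 5129441669/(199*((1596/1951 - 1013/93) + 4198)) = 5129441669/(199*(-1827935/181443 + 4198)) = 5129441669/(199*(759869779/181443)) = (5129441669/199)*(181443/759869779) = 930701284748367/151214086021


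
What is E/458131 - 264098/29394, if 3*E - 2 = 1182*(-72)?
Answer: -60912655117/6733151307 ≈ -9.0467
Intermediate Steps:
E = -85102/3 (E = ⅔ + (1182*(-72))/3 = ⅔ + (⅓)*(-85104) = ⅔ - 28368 = -85102/3 ≈ -28367.)
E/458131 - 264098/29394 = -85102/3/458131 - 264098/29394 = -85102/3*1/458131 - 264098*1/29394 = -85102/1374393 - 132049/14697 = -60912655117/6733151307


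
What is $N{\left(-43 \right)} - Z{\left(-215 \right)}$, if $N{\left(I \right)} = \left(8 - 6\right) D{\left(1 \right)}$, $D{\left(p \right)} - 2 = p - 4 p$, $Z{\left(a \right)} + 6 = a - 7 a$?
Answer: $-1286$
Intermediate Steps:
$Z{\left(a \right)} = -6 - 6 a$ ($Z{\left(a \right)} = -6 + \left(a - 7 a\right) = -6 - 6 a$)
$D{\left(p \right)} = 2 - 3 p$ ($D{\left(p \right)} = 2 + \left(p - 4 p\right) = 2 - 3 p$)
$N{\left(I \right)} = -2$ ($N{\left(I \right)} = \left(8 - 6\right) \left(2 - 3\right) = 2 \left(2 - 3\right) = 2 \left(-1\right) = -2$)
$N{\left(-43 \right)} - Z{\left(-215 \right)} = -2 - \left(-6 - -1290\right) = -2 - \left(-6 + 1290\right) = -2 - 1284 = -1286$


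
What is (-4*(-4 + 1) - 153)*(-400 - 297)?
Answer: 98277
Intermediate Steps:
(-4*(-4 + 1) - 153)*(-400 - 297) = (-4*(-3) - 153)*(-697) = (12 - 153)*(-697) = -141*(-697) = 98277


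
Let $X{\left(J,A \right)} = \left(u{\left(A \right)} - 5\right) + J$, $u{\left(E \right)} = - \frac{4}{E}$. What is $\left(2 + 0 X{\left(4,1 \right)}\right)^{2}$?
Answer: $4$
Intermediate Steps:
$X{\left(J,A \right)} = -5 + J - \frac{4}{A}$ ($X{\left(J,A \right)} = \left(- \frac{4}{A} - 5\right) + J = \left(-5 - \frac{4}{A}\right) + J = -5 + J - \frac{4}{A}$)
$\left(2 + 0 X{\left(4,1 \right)}\right)^{2} = \left(2 + 0 \left(-5 + 4 - \frac{4}{1}\right)\right)^{2} = \left(2 + 0 \left(-5 + 4 - 4\right)\right)^{2} = \left(2 + 0 \left(-5\right)\right)^{2} = \left(2 + 0\right)^{2} = 2^{2} = 4$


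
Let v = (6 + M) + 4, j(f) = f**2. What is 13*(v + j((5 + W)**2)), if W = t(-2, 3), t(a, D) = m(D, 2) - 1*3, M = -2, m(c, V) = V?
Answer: 3432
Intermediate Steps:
t(a, D) = -1 (t(a, D) = 2 - 1*3 = 2 - 3 = -1)
W = -1
v = 8 (v = (6 - 2) + 4 = 4 + 4 = 8)
13*(v + j((5 + W)**2)) = 13*(8 + ((5 - 1)**2)**2) = 13*(8 + (4**2)**2) = 13*(8 + 16**2) = 13*(8 + 256) = 13*264 = 3432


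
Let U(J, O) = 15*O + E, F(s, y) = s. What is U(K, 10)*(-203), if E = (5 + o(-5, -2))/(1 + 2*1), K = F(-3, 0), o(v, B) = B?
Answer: -30653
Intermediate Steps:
K = -3
E = 1 (E = (5 - 2)/(1 + 2*1) = 3/(1 + 2) = 3/3 = 3*(⅓) = 1)
U(J, O) = 1 + 15*O (U(J, O) = 15*O + 1 = 1 + 15*O)
U(K, 10)*(-203) = (1 + 15*10)*(-203) = (1 + 150)*(-203) = 151*(-203) = -30653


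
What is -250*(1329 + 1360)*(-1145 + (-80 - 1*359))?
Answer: 1064844000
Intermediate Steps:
-250*(1329 + 1360)*(-1145 + (-80 - 1*359)) = -672250*(-1145 + (-80 - 359)) = -672250*(-1145 - 439) = -672250*(-1584) = -250*(-4259376) = 1064844000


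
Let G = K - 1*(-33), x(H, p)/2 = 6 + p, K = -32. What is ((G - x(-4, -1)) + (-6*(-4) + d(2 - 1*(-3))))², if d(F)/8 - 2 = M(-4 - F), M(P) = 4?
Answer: 3969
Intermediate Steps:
x(H, p) = 12 + 2*p (x(H, p) = 2*(6 + p) = 12 + 2*p)
d(F) = 48 (d(F) = 16 + 8*4 = 16 + 32 = 48)
G = 1 (G = -32 - 1*(-33) = -32 + 33 = 1)
((G - x(-4, -1)) + (-6*(-4) + d(2 - 1*(-3))))² = ((1 - (12 + 2*(-1))) + (-6*(-4) + 48))² = ((1 - (12 - 2)) + (24 + 48))² = ((1 - 1*10) + 72)² = ((1 - 10) + 72)² = (-9 + 72)² = 63² = 3969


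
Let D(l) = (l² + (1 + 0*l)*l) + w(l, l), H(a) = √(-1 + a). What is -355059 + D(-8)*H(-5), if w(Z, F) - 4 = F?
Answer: -355059 + 52*I*√6 ≈ -3.5506e+5 + 127.37*I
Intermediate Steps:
w(Z, F) = 4 + F
D(l) = 4 + l² + 2*l (D(l) = (l² + (1 + 0*l)*l) + (4 + l) = (l² + (1 + 0)*l) + (4 + l) = (l² + 1*l) + (4 + l) = (l² + l) + (4 + l) = (l + l²) + (4 + l) = 4 + l² + 2*l)
-355059 + D(-8)*H(-5) = -355059 + (4 + (-8)² + 2*(-8))*√(-1 - 5) = -355059 + (4 + 64 - 16)*√(-6) = -355059 + 52*(I*√6) = -355059 + 52*I*√6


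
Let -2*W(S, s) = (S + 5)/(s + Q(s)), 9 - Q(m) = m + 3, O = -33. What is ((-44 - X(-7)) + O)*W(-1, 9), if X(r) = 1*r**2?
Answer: 42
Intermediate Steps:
Q(m) = 6 - m (Q(m) = 9 - (m + 3) = 9 - (3 + m) = 9 + (-3 - m) = 6 - m)
X(r) = r**2
W(S, s) = -5/12 - S/12 (W(S, s) = -(S + 5)/(2*(s + (6 - s))) = -(5 + S)/(2*6) = -(5/6 + S/6)/2 = -5/12 - S/12)
((-44 - X(-7)) + O)*W(-1, 9) = ((-44 - 1*(-7)**2) - 33)*(-5/12 - 1/12*(-1)) = ((-44 - 1*49) - 33)*(-5/12 + 1/12) = ((-44 - 49) - 33)*(-1/3) = (-93 - 33)*(-1/3) = -126*(-1/3) = 42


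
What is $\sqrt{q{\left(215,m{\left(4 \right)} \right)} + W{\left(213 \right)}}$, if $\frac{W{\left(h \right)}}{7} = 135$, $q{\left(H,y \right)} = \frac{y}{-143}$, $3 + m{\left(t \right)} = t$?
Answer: $\frac{\sqrt{19324162}}{143} \approx 30.741$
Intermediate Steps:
$m{\left(t \right)} = -3 + t$
$q{\left(H,y \right)} = - \frac{y}{143}$ ($q{\left(H,y \right)} = y \left(- \frac{1}{143}\right) = - \frac{y}{143}$)
$W{\left(h \right)} = 945$ ($W{\left(h \right)} = 7 \cdot 135 = 945$)
$\sqrt{q{\left(215,m{\left(4 \right)} \right)} + W{\left(213 \right)}} = \sqrt{- \frac{-3 + 4}{143} + 945} = \sqrt{\left(- \frac{1}{143}\right) 1 + 945} = \sqrt{- \frac{1}{143} + 945} = \sqrt{\frac{135134}{143}} = \frac{\sqrt{19324162}}{143}$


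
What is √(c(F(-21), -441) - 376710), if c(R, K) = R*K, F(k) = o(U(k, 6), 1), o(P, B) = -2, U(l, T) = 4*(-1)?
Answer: 2*I*√93957 ≈ 613.05*I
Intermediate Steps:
U(l, T) = -4
F(k) = -2
c(R, K) = K*R
√(c(F(-21), -441) - 376710) = √(-441*(-2) - 376710) = √(882 - 376710) = √(-375828) = 2*I*√93957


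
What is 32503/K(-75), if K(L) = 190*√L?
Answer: -32503*I*√3/2850 ≈ -19.753*I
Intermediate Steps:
32503/K(-75) = 32503/((190*√(-75))) = 32503/((190*(5*I*√3))) = 32503/((950*I*√3)) = 32503*(-I*√3/2850) = -32503*I*√3/2850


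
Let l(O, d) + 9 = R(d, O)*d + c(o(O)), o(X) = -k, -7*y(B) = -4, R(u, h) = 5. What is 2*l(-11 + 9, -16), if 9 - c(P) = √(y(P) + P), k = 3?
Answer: -160 - 2*I*√119/7 ≈ -160.0 - 3.1168*I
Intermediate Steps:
y(B) = 4/7 (y(B) = -⅐*(-4) = 4/7)
o(X) = -3 (o(X) = -1*3 = -3)
c(P) = 9 - √(4/7 + P)
l(O, d) = 5*d - I*√119/7 (l(O, d) = -9 + (5*d + (9 - √(28 + 49*(-3))/7)) = -9 + (5*d + (9 - √(28 - 147)/7)) = -9 + (5*d + (9 - I*√119/7)) = -9 + (9 + 5*d - I*√119/7) = 5*d - I*√119/7)
2*l(-11 + 9, -16) = 2*(5*(-16) - I*√119/7) = 2*(-80 - I*√119/7) = -160 - 2*I*√119/7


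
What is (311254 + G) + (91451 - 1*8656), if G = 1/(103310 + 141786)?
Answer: 96579833705/245096 ≈ 3.9405e+5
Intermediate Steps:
G = 1/245096 ≈ 4.0800e-6
(311254 + G) + (91451 - 1*8656) = (311254 + 1/245096) + (91451 - 1*8656) = 76287110385/245096 + (91451 - 8656) = 76287110385/245096 + 82795 = 96579833705/245096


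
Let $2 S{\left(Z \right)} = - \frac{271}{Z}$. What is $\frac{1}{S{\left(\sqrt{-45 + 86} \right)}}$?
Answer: $- \frac{2 \sqrt{41}}{271} \approx -0.047256$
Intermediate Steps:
$S{\left(Z \right)} = - \frac{271}{2 Z}$ ($S{\left(Z \right)} = \frac{\left(-271\right) \frac{1}{Z}}{2} = - \frac{271}{2 Z}$)
$\frac{1}{S{\left(\sqrt{-45 + 86} \right)}} = \frac{1}{\left(- \frac{271}{2}\right) \frac{1}{\sqrt{-45 + 86}}} = \frac{1}{\left(- \frac{271}{2}\right) \frac{1}{\sqrt{41}}} = \frac{1}{\left(- \frac{271}{2}\right) \frac{\sqrt{41}}{41}} = \frac{1}{\left(- \frac{271}{82}\right) \sqrt{41}} = - \frac{2 \sqrt{41}}{271}$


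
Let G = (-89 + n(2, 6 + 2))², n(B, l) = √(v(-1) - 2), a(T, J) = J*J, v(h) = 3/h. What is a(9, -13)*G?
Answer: 1337804 - 30082*I*√5 ≈ 1.3378e+6 - 67265.0*I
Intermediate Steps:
a(T, J) = J²
n(B, l) = I*√5 (n(B, l) = √(3/(-1) - 2) = √(3*(-1) - 2) = √(-3 - 2) = √(-5) = I*√5)
G = (-89 + I*√5)² ≈ 7916.0 - 398.02*I
a(9, -13)*G = (-13)²*(89 - I*√5)² = 169*(89 - I*√5)²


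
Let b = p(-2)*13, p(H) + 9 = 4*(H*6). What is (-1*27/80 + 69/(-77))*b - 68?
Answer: 5211979/6160 ≈ 846.10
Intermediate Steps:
p(H) = -9 + 24*H (p(H) = -9 + 4*(H*6) = -9 + 4*(6*H) = -9 + 24*H)
b = -741 (b = (-9 + 24*(-2))*13 = (-9 - 48)*13 = -57*13 = -741)
(-1*27/80 + 69/(-77))*b - 68 = (-1*27/80 + 69/(-77))*(-741) - 68 = (-27*1/80 + 69*(-1/77))*(-741) - 68 = (-27/80 - 69/77)*(-741) - 68 = -7599/6160*(-741) - 68 = 5630859/6160 - 68 = 5211979/6160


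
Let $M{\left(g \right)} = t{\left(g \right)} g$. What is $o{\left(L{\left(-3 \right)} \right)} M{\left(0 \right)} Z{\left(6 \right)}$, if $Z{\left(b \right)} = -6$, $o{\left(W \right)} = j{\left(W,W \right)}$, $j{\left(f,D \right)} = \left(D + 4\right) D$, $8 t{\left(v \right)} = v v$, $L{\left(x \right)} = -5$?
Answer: $0$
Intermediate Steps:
$t{\left(v \right)} = \frac{v^{2}}{8}$ ($t{\left(v \right)} = \frac{v v}{8} = \frac{v^{2}}{8}$)
$j{\left(f,D \right)} = D \left(4 + D\right)$ ($j{\left(f,D \right)} = \left(4 + D\right) D = D \left(4 + D\right)$)
$o{\left(W \right)} = W \left(4 + W\right)$
$M{\left(g \right)} = \frac{g^{3}}{8}$ ($M{\left(g \right)} = \frac{g^{2}}{8} g = \frac{g^{3}}{8}$)
$o{\left(L{\left(-3 \right)} \right)} M{\left(0 \right)} Z{\left(6 \right)} = - 5 \left(4 - 5\right) \frac{0^{3}}{8} \left(-6\right) = \left(-5\right) \left(-1\right) \frac{1}{8} \cdot 0 \left(-6\right) = 5 \cdot 0 \left(-6\right) = 0 \left(-6\right) = 0$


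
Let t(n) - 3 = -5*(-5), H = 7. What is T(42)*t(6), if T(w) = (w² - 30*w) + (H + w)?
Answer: 15484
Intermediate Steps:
T(w) = 7 + w² - 29*w (T(w) = (w² - 30*w) + (7 + w) = 7 + w² - 29*w)
t(n) = 28 (t(n) = 3 - 5*(-5) = 3 + 25 = 28)
T(42)*t(6) = (7 + 42² - 29*42)*28 = (7 + 1764 - 1218)*28 = 553*28 = 15484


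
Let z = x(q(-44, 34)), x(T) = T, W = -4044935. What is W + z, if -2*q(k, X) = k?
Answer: -4044913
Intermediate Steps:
q(k, X) = -k/2
z = 22 (z = -1/2*(-44) = 22)
W + z = -4044935 + 22 = -4044913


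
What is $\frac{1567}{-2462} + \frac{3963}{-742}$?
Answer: $- \frac{2729905}{456701} \approx -5.9774$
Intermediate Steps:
$\frac{1567}{-2462} + \frac{3963}{-742} = 1567 \left(- \frac{1}{2462}\right) + 3963 \left(- \frac{1}{742}\right) = - \frac{1567}{2462} - \frac{3963}{742} = - \frac{2729905}{456701}$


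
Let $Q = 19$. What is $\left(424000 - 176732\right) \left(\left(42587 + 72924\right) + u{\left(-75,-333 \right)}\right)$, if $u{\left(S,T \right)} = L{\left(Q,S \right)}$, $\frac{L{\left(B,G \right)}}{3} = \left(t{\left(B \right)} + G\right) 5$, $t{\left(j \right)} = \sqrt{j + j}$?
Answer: $28283997448 + 3709020 \sqrt{38} \approx 2.8307 \cdot 10^{10}$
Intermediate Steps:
$t{\left(j \right)} = \sqrt{2} \sqrt{j}$ ($t{\left(j \right)} = \sqrt{2 j} = \sqrt{2} \sqrt{j}$)
$L{\left(B,G \right)} = 15 G + 15 \sqrt{2} \sqrt{B}$ ($L{\left(B,G \right)} = 3 \left(\sqrt{2} \sqrt{B} + G\right) 5 = 3 \left(G + \sqrt{2} \sqrt{B}\right) 5 = 3 \left(5 G + 5 \sqrt{2} \sqrt{B}\right) = 15 G + 15 \sqrt{2} \sqrt{B}$)
$u{\left(S,T \right)} = 15 S + 15 \sqrt{38}$ ($u{\left(S,T \right)} = 15 S + 15 \sqrt{2} \sqrt{19} = 15 S + 15 \sqrt{38}$)
$\left(424000 - 176732\right) \left(\left(42587 + 72924\right) + u{\left(-75,-333 \right)}\right) = \left(424000 - 176732\right) \left(\left(42587 + 72924\right) + \left(15 \left(-75\right) + 15 \sqrt{38}\right)\right) = 247268 \left(115511 - \left(1125 - 15 \sqrt{38}\right)\right) = 247268 \left(114386 + 15 \sqrt{38}\right) = 28283997448 + 3709020 \sqrt{38}$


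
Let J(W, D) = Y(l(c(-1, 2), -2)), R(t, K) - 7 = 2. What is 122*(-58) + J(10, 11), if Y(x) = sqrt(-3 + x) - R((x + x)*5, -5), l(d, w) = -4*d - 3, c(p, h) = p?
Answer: -7085 + I*sqrt(2) ≈ -7085.0 + 1.4142*I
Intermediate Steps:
R(t, K) = 9 (R(t, K) = 7 + 2 = 9)
l(d, w) = -3 - 4*d
Y(x) = -9 + sqrt(-3 + x) (Y(x) = sqrt(-3 + x) - 1*9 = sqrt(-3 + x) - 9 = -9 + sqrt(-3 + x))
J(W, D) = -9 + I*sqrt(2) (J(W, D) = -9 + sqrt(-3 + (-3 - 4*(-1))) = -9 + sqrt(-3 + (-3 + 4)) = -9 + sqrt(-3 + 1) = -9 + sqrt(-2) = -9 + I*sqrt(2))
122*(-58) + J(10, 11) = 122*(-58) + (-9 + I*sqrt(2)) = -7076 + (-9 + I*sqrt(2)) = -7085 + I*sqrt(2)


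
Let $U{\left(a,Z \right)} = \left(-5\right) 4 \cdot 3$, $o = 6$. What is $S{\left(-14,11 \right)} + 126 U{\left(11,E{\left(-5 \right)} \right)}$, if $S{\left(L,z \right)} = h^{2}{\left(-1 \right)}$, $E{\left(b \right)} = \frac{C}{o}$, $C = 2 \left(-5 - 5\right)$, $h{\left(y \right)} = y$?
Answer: $-7559$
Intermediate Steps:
$C = -20$ ($C = 2 \left(-10\right) = -20$)
$E{\left(b \right)} = - \frac{10}{3}$ ($E{\left(b \right)} = - \frac{20}{6} = \left(-20\right) \frac{1}{6} = - \frac{10}{3}$)
$U{\left(a,Z \right)} = -60$ ($U{\left(a,Z \right)} = \left(-20\right) 3 = -60$)
$S{\left(L,z \right)} = 1$ ($S{\left(L,z \right)} = \left(-1\right)^{2} = 1$)
$S{\left(-14,11 \right)} + 126 U{\left(11,E{\left(-5 \right)} \right)} = 1 + 126 \left(-60\right) = 1 - 7560 = -7559$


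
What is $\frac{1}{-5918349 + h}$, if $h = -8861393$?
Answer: $- \frac{1}{14779742} \approx -6.766 \cdot 10^{-8}$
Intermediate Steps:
$\frac{1}{-5918349 + h} = \frac{1}{-5918349 - 8861393} = \frac{1}{-14779742} = - \frac{1}{14779742}$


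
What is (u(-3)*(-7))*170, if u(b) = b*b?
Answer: -10710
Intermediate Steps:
u(b) = b²
(u(-3)*(-7))*170 = ((-3)²*(-7))*170 = (9*(-7))*170 = -63*170 = -10710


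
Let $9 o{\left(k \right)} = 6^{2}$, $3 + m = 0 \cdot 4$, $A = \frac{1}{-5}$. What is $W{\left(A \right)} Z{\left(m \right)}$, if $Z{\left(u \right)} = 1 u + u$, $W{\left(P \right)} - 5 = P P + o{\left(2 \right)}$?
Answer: $- \frac{1356}{25} \approx -54.24$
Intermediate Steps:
$A = - \frac{1}{5} \approx -0.2$
$m = -3$ ($m = -3 + 0 \cdot 4 = -3 + 0 = -3$)
$o{\left(k \right)} = 4$ ($o{\left(k \right)} = \frac{6^{2}}{9} = \frac{1}{9} \cdot 36 = 4$)
$W{\left(P \right)} = 9 + P^{2}$ ($W{\left(P \right)} = 5 + \left(P P + 4\right) = 5 + \left(P^{2} + 4\right) = 5 + \left(4 + P^{2}\right) = 9 + P^{2}$)
$Z{\left(u \right)} = 2 u$ ($Z{\left(u \right)} = u + u = 2 u$)
$W{\left(A \right)} Z{\left(m \right)} = \left(9 + \left(- \frac{1}{5}\right)^{2}\right) 2 \left(-3\right) = \left(9 + \frac{1}{25}\right) \left(-6\right) = \frac{226}{25} \left(-6\right) = - \frac{1356}{25}$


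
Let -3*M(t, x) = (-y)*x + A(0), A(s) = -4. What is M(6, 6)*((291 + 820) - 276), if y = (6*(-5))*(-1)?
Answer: 153640/3 ≈ 51213.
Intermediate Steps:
y = 30 (y = -30*(-1) = 30)
M(t, x) = 4/3 + 10*x (M(t, x) = -((-1*30)*x - 4)/3 = -(-30*x - 4)/3 = -(-4 - 30*x)/3 = 4/3 + 10*x)
M(6, 6)*((291 + 820) - 276) = (4/3 + 10*6)*((291 + 820) - 276) = (4/3 + 60)*(1111 - 276) = (184/3)*835 = 153640/3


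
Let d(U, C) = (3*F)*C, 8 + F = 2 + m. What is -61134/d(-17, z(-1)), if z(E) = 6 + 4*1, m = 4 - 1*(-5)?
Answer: -10189/15 ≈ -679.27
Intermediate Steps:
m = 9 (m = 4 + 5 = 9)
z(E) = 10 (z(E) = 6 + 4 = 10)
F = 3 (F = -8 + (2 + 9) = -8 + 11 = 3)
d(U, C) = 9*C (d(U, C) = (3*3)*C = 9*C)
-61134/d(-17, z(-1)) = -61134/(9*10) = -61134/90 = -61134*1/90 = -10189/15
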